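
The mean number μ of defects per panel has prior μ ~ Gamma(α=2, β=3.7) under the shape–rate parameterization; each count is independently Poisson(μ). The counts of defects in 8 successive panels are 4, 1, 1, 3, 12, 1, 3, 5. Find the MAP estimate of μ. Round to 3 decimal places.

Σxᵢ = 4+1+1+3+12+1+3+5 = 30, with n = 8.
Posterior ∝ μe^(−3.7μ) · μ^30e^(−8μ) = μ^31e^(−11.7μ), i.e. Gamma(shape=32, rate=11.7).
The mode of a Gamma(a, b) with a ≥ 1 (shape–rate) is (a−1)/b = 31/11.7 ≈ 2.650.

μ̂_MAP = 2.650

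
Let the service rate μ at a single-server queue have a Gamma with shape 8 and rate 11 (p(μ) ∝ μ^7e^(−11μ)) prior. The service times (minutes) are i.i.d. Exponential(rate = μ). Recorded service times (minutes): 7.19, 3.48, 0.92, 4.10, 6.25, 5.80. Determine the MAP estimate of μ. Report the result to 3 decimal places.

μ̂_MAP = 0.336

The Exponential(rate=μ) likelihood is ∝ μ^n e^(−μΣtᵢ). Here n = 6 and Σtᵢ = 7.19 + 3.48 + 0.92 + 4.10 + 6.25 + 5.80 = 27.74.
Posterior ∝ μ^7e^(−11μ) · μ^6e^(−27.74μ) = μ^13e^(−38.74μ), i.e. Gamma(14, 38.74).
Mode = (a−1)/b = 13/38.74 ≈ 0.336.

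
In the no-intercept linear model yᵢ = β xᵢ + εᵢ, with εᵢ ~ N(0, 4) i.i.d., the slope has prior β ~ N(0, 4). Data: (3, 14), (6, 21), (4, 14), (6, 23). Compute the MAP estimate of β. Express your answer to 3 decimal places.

β̂_MAP = 3.694

log p(β | y) = −Σ(yᵢ − βxᵢ)²/(2·4) − β²/(2·4) + const.
Setting the derivative to zero: Σxᵢ(yᵢ − βxᵢ)/4 − β/4 = 0, so β = Σxᵢyᵢ / (Σxᵢ² + σ²/τ²).
Σxᵢyᵢ = 3·14 + 6·21 + 4·14 + 6·23 = 362; Σxᵢ² = 97; σ²/τ² = 1.
β̂_MAP = 362 / (97 + 1) = 362/98 ≈ 3.694.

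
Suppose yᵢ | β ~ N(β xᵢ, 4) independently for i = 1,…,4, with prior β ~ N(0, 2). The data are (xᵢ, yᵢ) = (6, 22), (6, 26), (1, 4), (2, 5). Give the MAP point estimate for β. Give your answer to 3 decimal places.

β̂_MAP = 3.823

log p(β | y) = −Σ(yᵢ − βxᵢ)²/(2·4) − β²/(2·2) + const.
Setting the derivative to zero: Σxᵢ(yᵢ − βxᵢ)/4 − β/2 = 0, so β = Σxᵢyᵢ / (Σxᵢ² + σ²/τ²).
Σxᵢyᵢ = 6·22 + 6·26 + 1·4 + 2·5 = 302; Σxᵢ² = 77; σ²/τ² = 2.
β̂_MAP = 302 / (77 + 2) = 302/79 ≈ 3.823.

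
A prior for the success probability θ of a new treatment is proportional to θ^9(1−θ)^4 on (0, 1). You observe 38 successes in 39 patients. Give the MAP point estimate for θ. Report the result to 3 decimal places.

The prior density ∝ θ^9(1−θ)^4 is the kernel of Beta(10, 5).
Data: 38 successes in 39 trials. The binomial likelihood contributes θ^38(1−θ)^1, so the posterior is Beta(10+38, 5+1) = Beta(48, 6).
For Beta(a, b) with a, b > 1 the mode is (a−1)/(a+b−2) = 47/52 ≈ 0.904.

θ̂_MAP = 0.904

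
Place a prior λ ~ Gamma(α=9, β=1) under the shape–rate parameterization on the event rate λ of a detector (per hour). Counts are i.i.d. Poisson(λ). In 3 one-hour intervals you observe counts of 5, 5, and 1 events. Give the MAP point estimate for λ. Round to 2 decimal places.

Σxᵢ = 5+5+1 = 11, with n = 3.
Posterior ∝ λ^8e^(−1λ) · λ^11e^(−3λ) = λ^19e^(−4λ), i.e. Gamma(shape=20, rate=4).
The mode of a Gamma(a, b) with a ≥ 1 (shape–rate) is (a−1)/b = 19/4 ≈ 4.75.

λ̂_MAP = 4.75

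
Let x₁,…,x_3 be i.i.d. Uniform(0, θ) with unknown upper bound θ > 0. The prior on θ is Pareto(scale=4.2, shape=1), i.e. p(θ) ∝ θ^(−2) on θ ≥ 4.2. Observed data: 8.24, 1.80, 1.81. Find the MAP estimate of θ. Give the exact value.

θ̂_MAP = 8.24

The Uniform(0, θ) likelihood is θ^(−n) for θ ≥ max(xᵢ), zero otherwise. Here max(xᵢ) = 8.24.
Posterior ∝ θ^(−2) · θ^(−3) = θ^(−5) on θ ≥ max(4.2, 8.24) = 8.24.
This density is strictly decreasing in θ, so the posterior mode lies at the lower boundary of the support.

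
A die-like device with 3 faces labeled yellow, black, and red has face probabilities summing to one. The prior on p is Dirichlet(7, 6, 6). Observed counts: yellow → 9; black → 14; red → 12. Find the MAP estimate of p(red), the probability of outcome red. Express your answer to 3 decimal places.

The posterior is Dirichlet(αᵢ + nᵢ) = Dirichlet(16, 20, 18).
For a Dirichlet(a₁,…,a_K) with all aᵢ > 1, the mode has j-th component (aⱼ − 1)/(Σaᵢ − K).
Here Σaᵢ = 54 and K = 3, so p(red) = (18 − 1)/(54 − 3) = 17/51 ≈ 0.333.

MAP estimate of p(red) = 0.333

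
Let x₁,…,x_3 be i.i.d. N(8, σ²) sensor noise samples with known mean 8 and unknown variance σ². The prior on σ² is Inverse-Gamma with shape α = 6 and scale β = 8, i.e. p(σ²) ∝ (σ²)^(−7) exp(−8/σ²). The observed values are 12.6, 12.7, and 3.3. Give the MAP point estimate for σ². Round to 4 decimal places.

Sum of squared deviations about the known mean: SS = (12.6−8)² + (12.7−8)² + (3.3−8)² = 65.34.
The Normal likelihood contributes (σ²)^(−n/2) exp(−SS/(2σ²)), so the posterior is Inverse-Gamma(α + n/2, β + SS/2) = Inverse-Gamma(7.5, 40.67).
The mode of Inverse-Gamma(a, b) is b/(a+1) = 40.67/8.5 ≈ 4.7847.

σ̂²_MAP = 4.7847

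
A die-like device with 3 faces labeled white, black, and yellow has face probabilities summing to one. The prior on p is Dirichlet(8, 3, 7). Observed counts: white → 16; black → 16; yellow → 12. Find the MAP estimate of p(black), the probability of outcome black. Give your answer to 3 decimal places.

The posterior is Dirichlet(αᵢ + nᵢ) = Dirichlet(24, 19, 19).
For a Dirichlet(a₁,…,a_K) with all aᵢ > 1, the mode has j-th component (aⱼ − 1)/(Σaᵢ − K).
Here Σaᵢ = 62 and K = 3, so p(black) = (19 − 1)/(62 − 3) = 18/59 ≈ 0.305.

MAP estimate of p(black) = 0.305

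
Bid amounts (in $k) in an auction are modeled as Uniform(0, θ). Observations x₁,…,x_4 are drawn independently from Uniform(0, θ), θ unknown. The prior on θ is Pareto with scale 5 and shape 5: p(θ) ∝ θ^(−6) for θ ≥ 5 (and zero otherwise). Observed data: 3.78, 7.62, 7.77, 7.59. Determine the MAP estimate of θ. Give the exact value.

The Uniform(0, θ) likelihood is θ^(−n) for θ ≥ max(xᵢ), zero otherwise. Here max(xᵢ) = 7.77.
Posterior ∝ θ^(−6) · θ^(−4) = θ^(−10) on θ ≥ max(5, 7.77) = 7.77.
This density is strictly decreasing in θ, so the posterior mode lies at the lower boundary of the support.

θ̂_MAP = 7.77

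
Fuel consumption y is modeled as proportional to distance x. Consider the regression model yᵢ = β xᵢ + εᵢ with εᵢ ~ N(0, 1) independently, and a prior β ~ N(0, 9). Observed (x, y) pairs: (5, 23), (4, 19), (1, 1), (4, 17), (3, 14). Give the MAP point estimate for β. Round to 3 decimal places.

log p(β | y) = −Σ(yᵢ − βxᵢ)²/(2·1) − β²/(2·9) + const.
Setting the derivative to zero: Σxᵢ(yᵢ − βxᵢ)/1 − β/9 = 0, so β = Σxᵢyᵢ / (Σxᵢ² + σ²/τ²).
Σxᵢyᵢ = 5·23 + 4·19 + 1·1 + 4·17 + 3·14 = 302; Σxᵢ² = 67; σ²/τ² = 1/9.
β̂_MAP = 302 / (67 + 1/9) = 302/(604/9) = 9/2 ≈ 4.500.

β̂_MAP = 4.500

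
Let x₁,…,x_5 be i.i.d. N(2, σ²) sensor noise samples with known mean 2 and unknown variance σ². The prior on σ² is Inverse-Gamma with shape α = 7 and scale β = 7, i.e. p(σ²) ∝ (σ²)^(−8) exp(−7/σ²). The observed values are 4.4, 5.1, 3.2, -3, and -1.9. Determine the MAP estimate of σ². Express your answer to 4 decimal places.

Sum of squared deviations about the known mean: SS = (4.4−2)² + (5.1−2)² + (3.2−2)² + (-3−2)² + (-1.9−2)² = 57.02.
The Normal likelihood contributes (σ²)^(−n/2) exp(−SS/(2σ²)), so the posterior is Inverse-Gamma(α + n/2, β + SS/2) = Inverse-Gamma(9.5, 35.51).
The mode of Inverse-Gamma(a, b) is b/(a+1) = 35.51/10.5 ≈ 3.3819.

σ̂²_MAP = 3.3819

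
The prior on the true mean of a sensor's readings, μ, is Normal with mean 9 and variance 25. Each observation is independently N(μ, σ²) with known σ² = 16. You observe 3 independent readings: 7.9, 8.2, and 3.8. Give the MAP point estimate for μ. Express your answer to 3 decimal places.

n = 3; x̄ = (7.9 + 8.2 + 3.8)/3 = 19.9/3 = 199/30 ≈ 6.6333.
For a Normal prior and Normal likelihood with known variance, the posterior is Normal; its mode equals its mean, the precision-weighted average.
Prior precision 1/σ₀² = 1/25 = 0.04; data precision n/σ² = 3/16 = 0.1875.
μ̂ = (0.04·9 + 0.1875·(199/30)) / (0.04 + 0.1875) = 1.60375/0.2275 = 1283/182 ≈ 7.049.

μ̂_MAP = 7.049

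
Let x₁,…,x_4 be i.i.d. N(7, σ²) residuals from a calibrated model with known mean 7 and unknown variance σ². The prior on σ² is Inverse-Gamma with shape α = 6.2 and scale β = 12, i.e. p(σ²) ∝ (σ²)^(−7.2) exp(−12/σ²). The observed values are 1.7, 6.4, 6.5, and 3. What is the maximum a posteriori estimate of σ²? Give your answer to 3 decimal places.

σ̂²_MAP = 3.734

Sum of squared deviations about the known mean: SS = (1.7−7)² + (6.4−7)² + (6.5−7)² + (3−7)² = 44.7.
The Normal likelihood contributes (σ²)^(−n/2) exp(−SS/(2σ²)), so the posterior is Inverse-Gamma(α + n/2, β + SS/2) = Inverse-Gamma(8.2, 34.35).
The mode of Inverse-Gamma(a, b) is b/(a+1) = 34.35/9.2 ≈ 3.734.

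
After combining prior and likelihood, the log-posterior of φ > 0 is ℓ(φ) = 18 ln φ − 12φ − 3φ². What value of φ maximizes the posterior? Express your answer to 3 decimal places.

φ̂_MAP = 1.000

ℓ'(φ) = 18/φ − 12 − 6φ. Setting this to zero and multiplying by φ: 6φ² + 12φ − 18 = 0.
φ = (−12 + √(12² + 4·6·18)) / (2·6) = (−12 + √576) / 12 = (−12 + 24)/12 = 1.
ℓ''(φ) = −18/φ² − 6 < 0, confirming a maximum.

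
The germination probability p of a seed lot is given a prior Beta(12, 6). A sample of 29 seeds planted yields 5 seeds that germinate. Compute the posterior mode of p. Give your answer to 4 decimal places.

p̂_MAP = 0.3556

Prior: Beta(12, 6).
Data: 5 successes in 29 trials. The binomial likelihood contributes p^5(1−p)^24, so the posterior is Beta(12+5, 6+24) = Beta(17, 30).
For Beta(a, b) with a, b > 1 the mode is (a−1)/(a+b−2) = 16/45 ≈ 0.3556.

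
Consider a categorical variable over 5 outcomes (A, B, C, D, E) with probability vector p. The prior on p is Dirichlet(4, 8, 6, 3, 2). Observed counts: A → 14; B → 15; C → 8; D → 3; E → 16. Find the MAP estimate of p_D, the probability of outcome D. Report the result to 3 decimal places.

MAP estimate of p_D = 0.068

The posterior is Dirichlet(αᵢ + nᵢ) = Dirichlet(18, 23, 14, 6, 18).
For a Dirichlet(a₁,…,a_K) with all aᵢ > 1, the mode has j-th component (aⱼ − 1)/(Σaᵢ − K).
Here Σaᵢ = 79 and K = 5, so p_D = (6 − 1)/(79 − 5) = 5/74 ≈ 0.068.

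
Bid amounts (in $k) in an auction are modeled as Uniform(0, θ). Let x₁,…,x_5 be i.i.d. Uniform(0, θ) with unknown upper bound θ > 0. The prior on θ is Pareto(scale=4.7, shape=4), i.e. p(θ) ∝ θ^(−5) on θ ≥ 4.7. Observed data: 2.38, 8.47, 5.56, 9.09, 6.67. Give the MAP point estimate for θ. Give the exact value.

θ̂_MAP = 9.09

The Uniform(0, θ) likelihood is θ^(−n) for θ ≥ max(xᵢ), zero otherwise. Here max(xᵢ) = 9.09.
Posterior ∝ θ^(−5) · θ^(−5) = θ^(−10) on θ ≥ max(4.7, 9.09) = 9.09.
This density is strictly decreasing in θ, so the posterior mode lies at the lower boundary of the support.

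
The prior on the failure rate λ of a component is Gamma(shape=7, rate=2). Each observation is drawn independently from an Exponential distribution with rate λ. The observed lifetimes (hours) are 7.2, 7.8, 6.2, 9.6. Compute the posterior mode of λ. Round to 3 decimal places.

λ̂_MAP = 0.305

The Exponential(rate=λ) likelihood is ∝ λ^n e^(−λΣtᵢ). Here n = 4 and Σtᵢ = 7.2 + 7.8 + 6.2 + 9.6 = 30.8.
Posterior ∝ λ^6e^(−2λ) · λ^4e^(−30.8λ) = λ^10e^(−32.8λ), i.e. Gamma(11, 32.8).
Mode = (a−1)/b = 10/32.8 ≈ 0.305.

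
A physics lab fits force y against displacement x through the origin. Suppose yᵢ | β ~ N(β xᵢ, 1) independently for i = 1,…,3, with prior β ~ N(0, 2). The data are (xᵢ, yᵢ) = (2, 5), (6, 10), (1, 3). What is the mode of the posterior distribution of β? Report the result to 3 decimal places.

β̂_MAP = 1.759

log p(β | y) = −Σ(yᵢ − βxᵢ)²/(2·1) − β²/(2·2) + const.
Setting the derivative to zero: Σxᵢ(yᵢ − βxᵢ)/1 − β/2 = 0, so β = Σxᵢyᵢ / (Σxᵢ² + σ²/τ²).
Σxᵢyᵢ = 2·5 + 6·10 + 1·3 = 73; Σxᵢ² = 41; σ²/τ² = 0.5.
β̂_MAP = 73 / (41 + 0.5) = 73/41.5 ≈ 1.759.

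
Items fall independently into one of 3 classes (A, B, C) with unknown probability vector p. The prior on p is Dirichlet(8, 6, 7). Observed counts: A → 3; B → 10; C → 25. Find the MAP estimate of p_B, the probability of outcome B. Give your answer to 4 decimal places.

MAP estimate of p_B = 0.2679

The posterior is Dirichlet(αᵢ + nᵢ) = Dirichlet(11, 16, 32).
For a Dirichlet(a₁,…,a_K) with all aᵢ > 1, the mode has j-th component (aⱼ − 1)/(Σaᵢ − K).
Here Σaᵢ = 59 and K = 3, so p_B = (16 − 1)/(59 − 3) = 15/56 ≈ 0.2679.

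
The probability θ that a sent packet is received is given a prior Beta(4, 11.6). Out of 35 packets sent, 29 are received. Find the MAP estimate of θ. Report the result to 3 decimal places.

Prior: Beta(4, 11.6).
Data: 29 successes in 35 trials. The binomial likelihood contributes θ^29(1−θ)^6, so the posterior is Beta(4+29, 11.6+6) = Beta(33, 17.6).
For Beta(a, b) with a, b > 1 the mode is (a−1)/(a+b−2) = 32/48.6 ≈ 0.658.

θ̂_MAP = 0.658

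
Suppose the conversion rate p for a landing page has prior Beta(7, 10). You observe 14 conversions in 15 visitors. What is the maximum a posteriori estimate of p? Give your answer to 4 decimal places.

p̂_MAP = 0.6667

Prior: Beta(7, 10).
Data: 14 successes in 15 trials. The binomial likelihood contributes p^14(1−p)^1, so the posterior is Beta(7+14, 10+1) = Beta(21, 11).
For Beta(a, b) with a, b > 1 the mode is (a−1)/(a+b−2) = 20/30 ≈ 0.6667.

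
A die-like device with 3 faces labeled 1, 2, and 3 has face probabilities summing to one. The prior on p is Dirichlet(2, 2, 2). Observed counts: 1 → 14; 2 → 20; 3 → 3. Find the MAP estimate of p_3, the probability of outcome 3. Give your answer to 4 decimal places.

MAP estimate: 0.1000

The posterior is Dirichlet(αᵢ + nᵢ) = Dirichlet(16, 22, 5).
For a Dirichlet(a₁,…,a_K) with all aᵢ > 1, the mode has j-th component (aⱼ − 1)/(Σaᵢ − K).
Here Σaᵢ = 43 and K = 3, so p_3 = (5 − 1)/(43 − 3) = 4/40 ≈ 0.1000.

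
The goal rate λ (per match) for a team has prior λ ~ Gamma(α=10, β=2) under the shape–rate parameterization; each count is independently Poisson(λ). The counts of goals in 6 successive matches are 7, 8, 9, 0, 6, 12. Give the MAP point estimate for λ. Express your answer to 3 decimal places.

Σxᵢ = 7+8+9+0+6+12 = 42, with n = 6.
Posterior ∝ λ^9e^(−2λ) · λ^42e^(−6λ) = λ^51e^(−8λ), i.e. Gamma(shape=52, rate=8).
The mode of a Gamma(a, b) with a ≥ 1 (shape–rate) is (a−1)/b = 51/8 ≈ 6.375.

λ̂_MAP = 6.375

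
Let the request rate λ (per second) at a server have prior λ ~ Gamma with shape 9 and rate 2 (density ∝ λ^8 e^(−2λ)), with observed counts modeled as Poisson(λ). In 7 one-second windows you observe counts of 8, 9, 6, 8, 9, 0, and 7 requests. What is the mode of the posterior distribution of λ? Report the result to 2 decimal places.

λ̂_MAP = 6.11

Σxᵢ = 8+9+6+8+9+0+7 = 47, with n = 7.
Posterior ∝ λ^8e^(−2λ) · λ^47e^(−7λ) = λ^55e^(−9λ), i.e. Gamma(shape=56, rate=9).
The mode of a Gamma(a, b) with a ≥ 1 (shape–rate) is (a−1)/b = 55/9 ≈ 6.11.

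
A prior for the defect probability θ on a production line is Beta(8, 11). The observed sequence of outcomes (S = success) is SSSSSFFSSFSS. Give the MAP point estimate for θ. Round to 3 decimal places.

θ̂_MAP = 0.552

Prior: Beta(8, 11).
Data: 9 successes in 12 trials (from the sequence). The binomial likelihood contributes θ^9(1−θ)^3, so the posterior is Beta(8+9, 11+3) = Beta(17, 14).
For Beta(a, b) with a, b > 1 the mode is (a−1)/(a+b−2) = 16/29 ≈ 0.552.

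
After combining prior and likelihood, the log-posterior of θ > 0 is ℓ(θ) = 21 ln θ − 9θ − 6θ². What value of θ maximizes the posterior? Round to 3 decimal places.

ℓ'(θ) = 21/θ − 9 − 12θ. Setting this to zero and multiplying by θ: 12θ² + 9θ − 21 = 0.
θ = (−9 + √(9² + 4·12·21)) / (2·12) = (−9 + √1089) / 24 = (−9 + 33)/24 = 1.
ℓ''(θ) = −21/θ² − 12 < 0, confirming a maximum.

θ̂_MAP = 1.000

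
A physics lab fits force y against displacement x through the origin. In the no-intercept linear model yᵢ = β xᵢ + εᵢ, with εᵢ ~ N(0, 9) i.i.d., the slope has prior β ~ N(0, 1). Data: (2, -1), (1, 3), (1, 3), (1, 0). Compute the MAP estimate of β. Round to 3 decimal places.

β̂_MAP = 0.250

log p(β | y) = −Σ(yᵢ − βxᵢ)²/(2·9) − β²/(2·1) + const.
Setting the derivative to zero: Σxᵢ(yᵢ − βxᵢ)/9 − β/1 = 0, so β = Σxᵢyᵢ / (Σxᵢ² + σ²/τ²).
Σxᵢyᵢ = 2·(-1) + 1·3 + 1·3 + 1·0 = 4; Σxᵢ² = 7; σ²/τ² = 9.
β̂_MAP = 4 / (7 + 9) = 4/16 ≈ 0.250.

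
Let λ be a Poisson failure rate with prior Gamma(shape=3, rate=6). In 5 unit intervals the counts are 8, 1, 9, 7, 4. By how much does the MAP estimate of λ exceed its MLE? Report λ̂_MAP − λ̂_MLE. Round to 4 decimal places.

Σxᵢ = 29. Posterior is Gamma(32, 11); MAP = (32−1)/11 = 31/11 ≈ 2.81818.
MLE = x̄ = 29/5 ≈ 5.80000.
Difference = 31/11 − 29/5 = -164/55 ≈ -2.9818.

MAP − MLE = -2.9818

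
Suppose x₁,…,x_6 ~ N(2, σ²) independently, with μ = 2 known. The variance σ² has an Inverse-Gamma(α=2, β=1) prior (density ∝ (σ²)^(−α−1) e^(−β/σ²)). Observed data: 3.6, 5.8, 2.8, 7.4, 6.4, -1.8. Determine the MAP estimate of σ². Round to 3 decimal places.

Sum of squared deviations about the known mean: SS = (3.6−2)² + (5.8−2)² + (2.8−2)² + (7.4−2)² + (6.4−2)² + (-1.8−2)² = 80.6.
The Normal likelihood contributes (σ²)^(−n/2) exp(−SS/(2σ²)), so the posterior is Inverse-Gamma(α + n/2, β + SS/2) = Inverse-Gamma(5, 41.3).
The mode of Inverse-Gamma(a, b) is b/(a+1) = 41.3/6 ≈ 6.883.

σ̂²_MAP = 6.883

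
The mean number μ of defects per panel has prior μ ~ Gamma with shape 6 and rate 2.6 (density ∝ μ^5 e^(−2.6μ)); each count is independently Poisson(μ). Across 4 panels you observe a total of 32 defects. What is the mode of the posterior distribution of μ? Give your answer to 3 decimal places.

Σxᵢ = 32, n = 4.
Posterior ∝ μ^5e^(−2.6μ) · μ^32e^(−4μ) = μ^37e^(−6.6μ), i.e. Gamma(shape=38, rate=6.6).
The mode of a Gamma(a, b) with a ≥ 1 (shape–rate) is (a−1)/b = 37/6.6 ≈ 5.606.

μ̂_MAP = 5.606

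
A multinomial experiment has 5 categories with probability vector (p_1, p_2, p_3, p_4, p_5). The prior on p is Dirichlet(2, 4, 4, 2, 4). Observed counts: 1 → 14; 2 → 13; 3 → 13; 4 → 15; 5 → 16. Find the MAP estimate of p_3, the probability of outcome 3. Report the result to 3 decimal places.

MAP estimate: 0.195

The posterior is Dirichlet(αᵢ + nᵢ) = Dirichlet(16, 17, 17, 17, 20).
For a Dirichlet(a₁,…,a_K) with all aᵢ > 1, the mode has j-th component (aⱼ − 1)/(Σaᵢ − K).
Here Σaᵢ = 87 and K = 5, so p_3 = (17 − 1)/(87 − 5) = 16/82 ≈ 0.195.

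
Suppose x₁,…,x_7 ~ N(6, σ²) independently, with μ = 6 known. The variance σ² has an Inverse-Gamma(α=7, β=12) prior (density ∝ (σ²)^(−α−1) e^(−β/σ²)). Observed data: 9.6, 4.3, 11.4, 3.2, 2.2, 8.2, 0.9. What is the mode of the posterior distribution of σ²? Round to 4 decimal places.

Sum of squared deviations about the known mean: SS = (9.6−6)² + (4.3−6)² + (11.4−6)² + (3.2−6)² + (2.2−6)² + (8.2−6)² + (0.9−6)² = 98.14.
The Normal likelihood contributes (σ²)^(−n/2) exp(−SS/(2σ²)), so the posterior is Inverse-Gamma(α + n/2, β + SS/2) = Inverse-Gamma(10.5, 61.07).
The mode of Inverse-Gamma(a, b) is b/(a+1) = 61.07/11.5 ≈ 5.3104.

σ̂²_MAP = 5.3104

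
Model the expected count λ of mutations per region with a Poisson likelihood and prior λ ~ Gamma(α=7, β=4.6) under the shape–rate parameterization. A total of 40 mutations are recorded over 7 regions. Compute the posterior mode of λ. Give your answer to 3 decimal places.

Σxᵢ = 40, n = 7.
Posterior ∝ λ^6e^(−4.6λ) · λ^40e^(−7λ) = λ^46e^(−11.6λ), i.e. Gamma(shape=47, rate=11.6).
The mode of a Gamma(a, b) with a ≥ 1 (shape–rate) is (a−1)/b = 46/11.6 ≈ 3.966.

λ̂_MAP = 3.966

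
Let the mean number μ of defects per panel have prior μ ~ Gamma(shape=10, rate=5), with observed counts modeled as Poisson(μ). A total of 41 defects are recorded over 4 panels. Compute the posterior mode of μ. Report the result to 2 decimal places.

Σxᵢ = 41, n = 4.
Posterior ∝ μ^9e^(−5μ) · μ^41e^(−4μ) = μ^50e^(−9μ), i.e. Gamma(shape=51, rate=9).
The mode of a Gamma(a, b) with a ≥ 1 (shape–rate) is (a−1)/b = 50/9 ≈ 5.56.

μ̂_MAP = 5.56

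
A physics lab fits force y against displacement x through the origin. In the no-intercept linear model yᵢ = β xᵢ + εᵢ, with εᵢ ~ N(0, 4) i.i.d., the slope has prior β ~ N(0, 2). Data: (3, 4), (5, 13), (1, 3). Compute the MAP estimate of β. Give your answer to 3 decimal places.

log p(β | y) = −Σ(yᵢ − βxᵢ)²/(2·4) − β²/(2·2) + const.
Setting the derivative to zero: Σxᵢ(yᵢ − βxᵢ)/4 − β/2 = 0, so β = Σxᵢyᵢ / (Σxᵢ² + σ²/τ²).
Σxᵢyᵢ = 3·4 + 5·13 + 1·3 = 80; Σxᵢ² = 35; σ²/τ² = 2.
β̂_MAP = 80 / (35 + 2) = 80/37 ≈ 2.162.

β̂_MAP = 2.162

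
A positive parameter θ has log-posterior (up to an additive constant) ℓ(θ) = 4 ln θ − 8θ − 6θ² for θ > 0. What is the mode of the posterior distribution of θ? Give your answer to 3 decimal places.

ℓ'(θ) = 4/θ − 8 − 12θ. Setting this to zero and multiplying by θ: 12θ² + 8θ − 4 = 0.
θ = (−8 + √(8² + 4·12·4)) / (2·12) = (−8 + √256) / 24 = (−8 + 16)/24 = 1/3.
ℓ''(θ) = −4/θ² − 12 < 0, confirming a maximum.

θ̂_MAP = 0.333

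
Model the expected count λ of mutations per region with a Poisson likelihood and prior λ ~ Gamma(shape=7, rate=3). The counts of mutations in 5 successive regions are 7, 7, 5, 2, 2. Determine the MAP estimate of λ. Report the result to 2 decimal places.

λ̂_MAP = 3.63

Σxᵢ = 7+7+5+2+2 = 23, with n = 5.
Posterior ∝ λ^6e^(−3λ) · λ^23e^(−5λ) = λ^29e^(−8λ), i.e. Gamma(shape=30, rate=8).
The mode of a Gamma(a, b) with a ≥ 1 (shape–rate) is (a−1)/b = 29/8 ≈ 3.63.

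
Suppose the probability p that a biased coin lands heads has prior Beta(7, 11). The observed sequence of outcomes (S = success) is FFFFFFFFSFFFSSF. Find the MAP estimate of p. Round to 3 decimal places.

Prior: Beta(7, 11).
Data: 3 successes in 15 trials (from the sequence). The binomial likelihood contributes p^3(1−p)^12, so the posterior is Beta(7+3, 11+12) = Beta(10, 23).
For Beta(a, b) with a, b > 1 the mode is (a−1)/(a+b−2) = 9/31 ≈ 0.290.

p̂_MAP = 0.290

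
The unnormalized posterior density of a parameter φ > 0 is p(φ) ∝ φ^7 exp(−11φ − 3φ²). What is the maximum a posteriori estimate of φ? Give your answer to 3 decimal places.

φ̂_MAP = 0.500

ℓ'(φ) = 7/φ − 11 − 6φ. Setting this to zero and multiplying by φ: 6φ² + 11φ − 7 = 0.
φ = (−11 + √(11² + 4·6·7)) / (2·6) = (−11 + √289) / 12 = (−11 + 17)/12 = 1/2.
ℓ''(φ) = −7/φ² − 6 < 0, confirming a maximum.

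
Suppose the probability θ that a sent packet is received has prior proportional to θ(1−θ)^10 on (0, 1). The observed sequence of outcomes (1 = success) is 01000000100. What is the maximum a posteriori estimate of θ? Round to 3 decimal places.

The prior density ∝ θ(1−θ)^10 is the kernel of Beta(2, 11).
Data: 2 successes in 11 trials (from the sequence). The binomial likelihood contributes θ^2(1−θ)^9, so the posterior is Beta(2+2, 11+9) = Beta(4, 20).
For Beta(a, b) with a, b > 1 the mode is (a−1)/(a+b−2) = 3/22 ≈ 0.136.

θ̂_MAP = 0.136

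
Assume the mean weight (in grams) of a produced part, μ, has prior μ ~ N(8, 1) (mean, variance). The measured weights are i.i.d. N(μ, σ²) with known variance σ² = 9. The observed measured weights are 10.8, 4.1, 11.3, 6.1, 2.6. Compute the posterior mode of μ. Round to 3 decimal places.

μ̂_MAP = 7.636

n = 5; x̄ = (10.8 + 4.1 + 11.3 + 6.1 + 2.6)/5 = 34.9/5 = 6.98.
For a Normal prior and Normal likelihood with known variance, the posterior is Normal; its mode equals its mean, the precision-weighted average.
Prior precision 1/σ₀² = 1/1 = 1; data precision n/σ² = 5/9.
μ̂ = (1·8 + (5/9)·6.98) / (1 + 5/9) = (1069/90)/(14/9) = 1069/140 ≈ 7.636.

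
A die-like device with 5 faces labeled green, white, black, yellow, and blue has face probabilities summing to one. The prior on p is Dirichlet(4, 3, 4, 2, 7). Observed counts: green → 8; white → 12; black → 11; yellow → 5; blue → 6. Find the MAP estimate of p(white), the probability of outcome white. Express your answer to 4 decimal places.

MAP estimate of p(white) = 0.2456

The posterior is Dirichlet(αᵢ + nᵢ) = Dirichlet(12, 15, 15, 7, 13).
For a Dirichlet(a₁,…,a_K) with all aᵢ > 1, the mode has j-th component (aⱼ − 1)/(Σaᵢ − K).
Here Σaᵢ = 62 and K = 5, so p(white) = (15 − 1)/(62 − 5) = 14/57 ≈ 0.2456.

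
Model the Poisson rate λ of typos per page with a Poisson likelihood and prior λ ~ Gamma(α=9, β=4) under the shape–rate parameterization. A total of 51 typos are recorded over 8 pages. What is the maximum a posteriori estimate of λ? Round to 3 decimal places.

Σxᵢ = 51, n = 8.
Posterior ∝ λ^8e^(−4λ) · λ^51e^(−8λ) = λ^59e^(−12λ), i.e. Gamma(shape=60, rate=12).
The mode of a Gamma(a, b) with a ≥ 1 (shape–rate) is (a−1)/b = 59/12 ≈ 4.917.

λ̂_MAP = 4.917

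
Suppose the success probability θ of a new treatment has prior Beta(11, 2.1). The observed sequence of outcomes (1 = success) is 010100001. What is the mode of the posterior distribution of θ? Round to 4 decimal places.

Prior: Beta(11, 2.1).
Data: 3 successes in 9 trials (from the sequence). The binomial likelihood contributes θ^3(1−θ)^6, so the posterior is Beta(11+3, 2.1+6) = Beta(14, 8.1).
For Beta(a, b) with a, b > 1 the mode is (a−1)/(a+b−2) = 13/20.1 ≈ 0.6468.

θ̂_MAP = 0.6468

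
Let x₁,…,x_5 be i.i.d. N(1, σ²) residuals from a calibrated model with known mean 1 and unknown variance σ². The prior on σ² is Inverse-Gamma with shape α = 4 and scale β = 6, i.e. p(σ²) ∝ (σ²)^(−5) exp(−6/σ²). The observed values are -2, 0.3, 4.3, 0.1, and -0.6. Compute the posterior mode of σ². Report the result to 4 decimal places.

σ̂²_MAP = 2.3833

Sum of squared deviations about the known mean: SS = (-2−1)² + (0.3−1)² + (4.3−1)² + (0.1−1)² + (-0.6−1)² = 23.75.
The Normal likelihood contributes (σ²)^(−n/2) exp(−SS/(2σ²)), so the posterior is Inverse-Gamma(α + n/2, β + SS/2) = Inverse-Gamma(6.5, 17.875).
The mode of Inverse-Gamma(a, b) is b/(a+1) = 17.875/7.5 ≈ 2.3833.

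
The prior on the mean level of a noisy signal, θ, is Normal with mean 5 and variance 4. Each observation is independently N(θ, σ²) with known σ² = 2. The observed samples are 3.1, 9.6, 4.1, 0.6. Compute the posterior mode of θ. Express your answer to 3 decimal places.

n = 4; x̄ = (3.1 + 9.6 + 4.1 + 0.6)/4 = 17.4/4 = 4.35.
For a Normal prior and Normal likelihood with known variance, the posterior is Normal; its mode equals its mean, the precision-weighted average.
Prior precision 1/σ₀² = 1/4 = 0.25; data precision n/σ² = 4/2 = 2.
θ̂ = (0.25·5 + 2·4.35) / (0.25 + 2) = 9.95/2.25 = 199/45 ≈ 4.422.

θ̂_MAP = 4.422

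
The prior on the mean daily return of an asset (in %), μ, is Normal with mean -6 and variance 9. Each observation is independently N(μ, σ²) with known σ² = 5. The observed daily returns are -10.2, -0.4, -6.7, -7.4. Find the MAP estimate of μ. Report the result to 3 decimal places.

n = 4; x̄ = ((-10.2) + (-0.4) + (-6.7) + (-7.4))/4 = -24.7/4 = -6.175.
For a Normal prior and Normal likelihood with known variance, the posterior is Normal; its mode equals its mean, the precision-weighted average.
Prior precision 1/σ₀² = 1/9; data precision n/σ² = 4/5 = 0.8.
μ̂ = ((1/9)·(-6) + 0.8·(-6.175)) / (1/9 + 0.8) = (-841/150)/(41/45) = -2523/410 ≈ -6.154.

μ̂_MAP = -6.154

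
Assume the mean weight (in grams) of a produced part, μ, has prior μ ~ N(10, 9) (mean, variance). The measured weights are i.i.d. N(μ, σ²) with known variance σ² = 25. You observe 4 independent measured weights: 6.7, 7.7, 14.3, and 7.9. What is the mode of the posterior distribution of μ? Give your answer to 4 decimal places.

μ̂_MAP = 9.4984

n = 4; x̄ = (6.7 + 7.7 + 14.3 + 7.9)/4 = 36.6/4 = 9.15.
For a Normal prior and Normal likelihood with known variance, the posterior is Normal; its mode equals its mean, the precision-weighted average.
Prior precision 1/σ₀² = 1/9; data precision n/σ² = 4/25 = 0.16.
μ̂ = ((1/9)·10 + 0.16·9.15) / (1/9 + 0.16) = (2897/1125)/(61/225) = 2897/305 ≈ 9.4984.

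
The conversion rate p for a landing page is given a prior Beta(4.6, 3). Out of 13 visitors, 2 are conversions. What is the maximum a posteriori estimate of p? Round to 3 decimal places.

Prior: Beta(4.6, 3).
Data: 2 successes in 13 trials. The binomial likelihood contributes p^2(1−p)^11, so the posterior is Beta(4.6+2, 3+11) = Beta(6.6, 14).
For Beta(a, b) with a, b > 1 the mode is (a−1)/(a+b−2) = 5.6/18.6 ≈ 0.301.

p̂_MAP = 0.301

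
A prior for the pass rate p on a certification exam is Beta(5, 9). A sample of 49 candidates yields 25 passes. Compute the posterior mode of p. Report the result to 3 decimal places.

p̂_MAP = 0.475

Prior: Beta(5, 9).
Data: 25 successes in 49 trials. The binomial likelihood contributes p^25(1−p)^24, so the posterior is Beta(5+25, 9+24) = Beta(30, 33).
For Beta(a, b) with a, b > 1 the mode is (a−1)/(a+b−2) = 29/61 ≈ 0.475.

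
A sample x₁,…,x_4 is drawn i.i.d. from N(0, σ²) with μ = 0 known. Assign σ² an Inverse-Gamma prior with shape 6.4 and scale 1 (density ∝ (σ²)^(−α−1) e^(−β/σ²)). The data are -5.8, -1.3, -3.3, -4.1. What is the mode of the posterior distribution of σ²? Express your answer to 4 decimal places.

Sum of squared deviations about the known mean: SS = (-5.8−0)² + (-1.3−0)² + (-3.3−0)² + (-4.1−0)² = 63.03.
The Normal likelihood contributes (σ²)^(−n/2) exp(−SS/(2σ²)), so the posterior is Inverse-Gamma(α + n/2, β + SS/2) = Inverse-Gamma(8.4, 32.515).
The mode of Inverse-Gamma(a, b) is b/(a+1) = 32.515/9.4 ≈ 3.4590.

σ̂²_MAP = 3.4590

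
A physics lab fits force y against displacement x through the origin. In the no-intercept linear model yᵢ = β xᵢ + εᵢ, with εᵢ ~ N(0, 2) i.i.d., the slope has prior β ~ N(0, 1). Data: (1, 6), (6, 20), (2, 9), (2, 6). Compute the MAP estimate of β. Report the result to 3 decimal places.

β̂_MAP = 3.319

log p(β | y) = −Σ(yᵢ − βxᵢ)²/(2·2) − β²/(2·1) + const.
Setting the derivative to zero: Σxᵢ(yᵢ − βxᵢ)/2 − β/1 = 0, so β = Σxᵢyᵢ / (Σxᵢ² + σ²/τ²).
Σxᵢyᵢ = 1·6 + 6·20 + 2·9 + 2·6 = 156; Σxᵢ² = 45; σ²/τ² = 2.
β̂_MAP = 156 / (45 + 2) = 156/47 ≈ 3.319.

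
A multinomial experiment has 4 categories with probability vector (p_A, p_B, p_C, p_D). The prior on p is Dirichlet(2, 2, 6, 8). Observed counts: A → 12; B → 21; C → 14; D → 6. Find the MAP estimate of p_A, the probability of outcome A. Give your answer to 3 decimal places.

MAP estimate of p_A = 0.194

The posterior is Dirichlet(αᵢ + nᵢ) = Dirichlet(14, 23, 20, 14).
For a Dirichlet(a₁,…,a_K) with all aᵢ > 1, the mode has j-th component (aⱼ − 1)/(Σaᵢ − K).
Here Σaᵢ = 71 and K = 4, so p_A = (14 − 1)/(71 − 4) = 13/67 ≈ 0.194.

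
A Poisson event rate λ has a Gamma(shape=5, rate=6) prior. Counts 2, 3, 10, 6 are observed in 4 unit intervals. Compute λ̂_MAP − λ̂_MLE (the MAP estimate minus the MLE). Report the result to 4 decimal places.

Σxᵢ = 21. Posterior is Gamma(26, 10); MAP = (26−1)/10 = 25/10 ≈ 2.50000.
MLE = x̄ = 21/4 ≈ 5.25000.
Difference = 25/10 − 21/4 = -11/4 ≈ -2.7500.

MAP − MLE = -2.7500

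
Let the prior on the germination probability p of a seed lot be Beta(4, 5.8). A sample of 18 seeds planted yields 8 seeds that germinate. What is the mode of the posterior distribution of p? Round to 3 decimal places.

Prior: Beta(4, 5.8).
Data: 8 successes in 18 trials. The binomial likelihood contributes p^8(1−p)^10, so the posterior is Beta(4+8, 5.8+10) = Beta(12, 15.8).
For Beta(a, b) with a, b > 1 the mode is (a−1)/(a+b−2) = 11/25.8 ≈ 0.426.

p̂_MAP = 0.426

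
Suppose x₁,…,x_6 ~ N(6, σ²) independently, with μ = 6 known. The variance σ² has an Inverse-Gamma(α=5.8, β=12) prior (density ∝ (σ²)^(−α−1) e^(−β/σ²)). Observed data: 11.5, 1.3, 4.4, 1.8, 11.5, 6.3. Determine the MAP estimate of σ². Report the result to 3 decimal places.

σ̂²_MAP = 6.473

Sum of squared deviations about the known mean: SS = (11.5−6)² + (1.3−6)² + (4.4−6)² + (1.8−6)² + (11.5−6)² + (6.3−6)² = 102.88.
The Normal likelihood contributes (σ²)^(−n/2) exp(−SS/(2σ²)), so the posterior is Inverse-Gamma(α + n/2, β + SS/2) = Inverse-Gamma(8.8, 63.44).
The mode of Inverse-Gamma(a, b) is b/(a+1) = 63.44/9.8 ≈ 6.473.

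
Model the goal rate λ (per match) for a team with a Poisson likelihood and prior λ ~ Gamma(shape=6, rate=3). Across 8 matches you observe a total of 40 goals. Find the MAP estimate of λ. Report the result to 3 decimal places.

Σxᵢ = 40, n = 8.
Posterior ∝ λ^5e^(−3λ) · λ^40e^(−8λ) = λ^45e^(−11λ), i.e. Gamma(shape=46, rate=11).
The mode of a Gamma(a, b) with a ≥ 1 (shape–rate) is (a−1)/b = 45/11 ≈ 4.091.

λ̂_MAP = 4.091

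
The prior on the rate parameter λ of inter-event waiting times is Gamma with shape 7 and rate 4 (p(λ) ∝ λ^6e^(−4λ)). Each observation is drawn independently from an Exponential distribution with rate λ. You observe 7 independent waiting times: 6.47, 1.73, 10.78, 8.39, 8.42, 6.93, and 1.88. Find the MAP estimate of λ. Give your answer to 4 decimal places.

λ̂_MAP = 0.2675

The Exponential(rate=λ) likelihood is ∝ λ^n e^(−λΣtᵢ). Here n = 7 and Σtᵢ = 6.47 + 1.73 + 10.78 + 8.39 + 8.42 + 6.93 + 1.88 = 44.60.
Posterior ∝ λ^6e^(−4λ) · λ^7e^(−44.60λ) = λ^13e^(−48.60λ), i.e. Gamma(14, 48.60).
Mode = (a−1)/b = 13/48.60 ≈ 0.2675.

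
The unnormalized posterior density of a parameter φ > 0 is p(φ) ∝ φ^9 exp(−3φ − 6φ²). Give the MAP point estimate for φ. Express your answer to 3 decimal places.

φ̂_MAP = 0.750

ℓ'(φ) = 9/φ − 3 − 12φ. Setting this to zero and multiplying by φ: 12φ² + 3φ − 9 = 0.
φ = (−3 + √(3² + 4·12·9)) / (2·12) = (−3 + √441) / 24 = (−3 + 21)/24 = 3/4.
ℓ''(φ) = −9/φ² − 12 < 0, confirming a maximum.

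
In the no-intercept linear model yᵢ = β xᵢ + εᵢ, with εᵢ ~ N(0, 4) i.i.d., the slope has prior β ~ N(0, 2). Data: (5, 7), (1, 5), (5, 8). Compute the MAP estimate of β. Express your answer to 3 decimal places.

β̂_MAP = 1.509

log p(β | y) = −Σ(yᵢ − βxᵢ)²/(2·4) − β²/(2·2) + const.
Setting the derivative to zero: Σxᵢ(yᵢ − βxᵢ)/4 − β/2 = 0, so β = Σxᵢyᵢ / (Σxᵢ² + σ²/τ²).
Σxᵢyᵢ = 5·7 + 1·5 + 5·8 = 80; Σxᵢ² = 51; σ²/τ² = 2.
β̂_MAP = 80 / (51 + 2) = 80/53 ≈ 1.509.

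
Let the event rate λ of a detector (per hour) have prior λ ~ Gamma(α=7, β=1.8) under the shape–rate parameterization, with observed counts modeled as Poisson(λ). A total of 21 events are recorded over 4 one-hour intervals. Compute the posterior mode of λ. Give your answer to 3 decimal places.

Σxᵢ = 21, n = 4.
Posterior ∝ λ^6e^(−1.8λ) · λ^21e^(−4λ) = λ^27e^(−5.8λ), i.e. Gamma(shape=28, rate=5.8).
The mode of a Gamma(a, b) with a ≥ 1 (shape–rate) is (a−1)/b = 27/5.8 ≈ 4.655.

λ̂_MAP = 4.655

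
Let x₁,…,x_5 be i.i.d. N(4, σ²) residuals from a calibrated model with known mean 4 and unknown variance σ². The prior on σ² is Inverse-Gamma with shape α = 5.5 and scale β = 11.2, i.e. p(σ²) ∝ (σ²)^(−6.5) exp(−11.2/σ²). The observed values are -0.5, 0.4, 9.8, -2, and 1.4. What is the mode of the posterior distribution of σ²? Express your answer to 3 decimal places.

Sum of squared deviations about the known mean: SS = (-0.5−4)² + (0.4−4)² + (9.8−4)² + (-2−4)² + (1.4−4)² = 109.61.
The Normal likelihood contributes (σ²)^(−n/2) exp(−SS/(2σ²)), so the posterior is Inverse-Gamma(α + n/2, β + SS/2) = Inverse-Gamma(8, 66.005).
The mode of Inverse-Gamma(a, b) is b/(a+1) = 66.005/9 ≈ 7.334.

σ̂²_MAP = 7.334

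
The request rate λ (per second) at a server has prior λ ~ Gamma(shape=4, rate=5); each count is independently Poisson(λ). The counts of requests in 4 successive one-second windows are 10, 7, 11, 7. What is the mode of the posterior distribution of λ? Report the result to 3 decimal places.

Σxᵢ = 10+7+11+7 = 35, with n = 4.
Posterior ∝ λ^3e^(−5λ) · λ^35e^(−4λ) = λ^38e^(−9λ), i.e. Gamma(shape=39, rate=9).
The mode of a Gamma(a, b) with a ≥ 1 (shape–rate) is (a−1)/b = 38/9 ≈ 4.222.

λ̂_MAP = 4.222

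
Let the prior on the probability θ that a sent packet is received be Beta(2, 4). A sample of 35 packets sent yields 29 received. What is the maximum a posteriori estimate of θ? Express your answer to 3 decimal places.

Prior: Beta(2, 4).
Data: 29 successes in 35 trials. The binomial likelihood contributes θ^29(1−θ)^6, so the posterior is Beta(2+29, 4+6) = Beta(31, 10).
For Beta(a, b) with a, b > 1 the mode is (a−1)/(a+b−2) = 30/39 ≈ 0.769.

θ̂_MAP = 0.769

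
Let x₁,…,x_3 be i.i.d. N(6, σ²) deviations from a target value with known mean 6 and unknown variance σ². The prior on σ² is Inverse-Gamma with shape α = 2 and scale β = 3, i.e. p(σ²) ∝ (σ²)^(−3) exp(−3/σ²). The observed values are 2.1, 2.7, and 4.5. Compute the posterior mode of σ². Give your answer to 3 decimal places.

Sum of squared deviations about the known mean: SS = (2.1−6)² + (2.7−6)² + (4.5−6)² = 28.35.
The Normal likelihood contributes (σ²)^(−n/2) exp(−SS/(2σ²)), so the posterior is Inverse-Gamma(α + n/2, β + SS/2) = Inverse-Gamma(3.5, 17.175).
The mode of Inverse-Gamma(a, b) is b/(a+1) = 17.175/4.5 ≈ 3.817.

σ̂²_MAP = 3.817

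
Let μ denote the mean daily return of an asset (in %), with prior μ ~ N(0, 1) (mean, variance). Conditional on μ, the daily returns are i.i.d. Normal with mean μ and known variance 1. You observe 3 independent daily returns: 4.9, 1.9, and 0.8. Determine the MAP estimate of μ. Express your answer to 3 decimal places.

n = 3; x̄ = (4.9 + 1.9 + 0.8)/3 = 7.6/3 = 38/15 ≈ 2.5333.
For a Normal prior and Normal likelihood with known variance, the posterior is Normal; its mode equals its mean, the precision-weighted average.
Prior precision 1/σ₀² = 1/1 = 1; data precision n/σ² = 3/1 = 3.
μ̂ = (1·0 + 3·(38/15)) / (1 + 3) = 7.6/4 = 1.900.

μ̂_MAP = 1.900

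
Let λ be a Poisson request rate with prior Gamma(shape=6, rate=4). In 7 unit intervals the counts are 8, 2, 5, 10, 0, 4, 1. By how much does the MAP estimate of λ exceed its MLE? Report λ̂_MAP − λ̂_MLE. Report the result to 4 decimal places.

Σxᵢ = 30. Posterior is Gamma(36, 11); MAP = (36−1)/11 = 35/11 ≈ 3.18182.
MLE = x̄ = 30/7 ≈ 4.28571.
Difference = 35/11 − 30/7 = -85/77 ≈ -1.1039.

MAP − MLE = -1.1039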